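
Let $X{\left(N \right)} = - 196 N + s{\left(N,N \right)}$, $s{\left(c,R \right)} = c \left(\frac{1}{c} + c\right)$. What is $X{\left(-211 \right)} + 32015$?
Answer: $117893$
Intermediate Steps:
$s{\left(c,R \right)} = c \left(c + \frac{1}{c}\right)$
$X{\left(N \right)} = 1 + N^{2} - 196 N$ ($X{\left(N \right)} = - 196 N + \left(1 + N^{2}\right) = 1 + N^{2} - 196 N$)
$X{\left(-211 \right)} + 32015 = \left(1 + \left(-211\right)^{2} - -41356\right) + 32015 = \left(1 + 44521 + 41356\right) + 32015 = 85878 + 32015 = 117893$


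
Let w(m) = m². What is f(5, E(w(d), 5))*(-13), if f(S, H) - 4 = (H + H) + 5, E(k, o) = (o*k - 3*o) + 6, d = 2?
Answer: -403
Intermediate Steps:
E(k, o) = 6 - 3*o + k*o (E(k, o) = (k*o - 3*o) + 6 = (-3*o + k*o) + 6 = 6 - 3*o + k*o)
f(S, H) = 9 + 2*H (f(S, H) = 4 + ((H + H) + 5) = 4 + (2*H + 5) = 4 + (5 + 2*H) = 9 + 2*H)
f(5, E(w(d), 5))*(-13) = (9 + 2*(6 - 3*5 + 2²*5))*(-13) = (9 + 2*(6 - 15 + 4*5))*(-13) = (9 + 2*(6 - 15 + 20))*(-13) = (9 + 2*11)*(-13) = (9 + 22)*(-13) = 31*(-13) = -403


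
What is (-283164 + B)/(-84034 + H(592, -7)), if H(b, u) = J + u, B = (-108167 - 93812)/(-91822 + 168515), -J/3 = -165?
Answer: 21716898631/6407393378 ≈ 3.3894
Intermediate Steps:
J = 495 (J = -3*(-165) = 495)
B = -201979/76693 ≈ -2.6336
H(b, u) = 495 + u
(-283164 + B)/(-84034 + H(592, -7)) = (-283164 - 201979/76693)/(-84034 + (495 - 7)) = -21716898631/(76693*(-84034 + 488)) = -21716898631/76693/(-83546) = -21716898631/76693*(-1/83546) = 21716898631/6407393378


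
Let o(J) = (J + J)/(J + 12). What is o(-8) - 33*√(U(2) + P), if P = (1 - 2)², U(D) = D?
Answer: -4 - 33*√3 ≈ -61.158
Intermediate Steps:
P = 1 (P = (-1)² = 1)
o(J) = 2*J/(12 + J) (o(J) = (2*J)/(12 + J) = 2*J/(12 + J))
o(-8) - 33*√(U(2) + P) = 2*(-8)/(12 - 8) - 33*√(2 + 1) = 2*(-8)/4 - 33*√3 = 2*(-8)*(¼) - 33*√3 = -4 - 33*√3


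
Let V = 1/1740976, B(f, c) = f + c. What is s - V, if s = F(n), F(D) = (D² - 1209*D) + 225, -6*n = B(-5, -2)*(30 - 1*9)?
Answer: -50131839165/1740976 ≈ -28795.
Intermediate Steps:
B(f, c) = c + f
V = 1/1740976 ≈ 5.7439e-7
n = 49/2 (n = -(-2 - 5)*(30 - 1*9)/6 = -(-7)*(30 - 9)/6 = -(-7)*21/6 = -⅙*(-147) = 49/2 ≈ 24.500)
F(D) = 225 + D² - 1209*D
s = -115181/4 (s = 225 + (49/2)² - 1209*49/2 = 225 + 2401/4 - 59241/2 = -115181/4 ≈ -28795.)
s - V = -115181/4 - 1*1/1740976 = -115181/4 - 1/1740976 = -50131839165/1740976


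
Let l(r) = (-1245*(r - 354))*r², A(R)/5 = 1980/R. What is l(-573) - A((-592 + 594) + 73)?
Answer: 378929423703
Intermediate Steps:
A(R) = 9900/R (A(R) = 5*(1980/R) = 9900/R)
l(r) = r²*(440730 - 1245*r) (l(r) = (-1245*(-354 + r))*r² = (440730 - 1245*r)*r² = r²*(440730 - 1245*r))
l(-573) - A((-592 + 594) + 73) = 1245*(-573)²*(354 - 1*(-573)) - 9900/((-592 + 594) + 73) = 1245*328329*(354 + 573) - 9900/(2 + 73) = 1245*328329*927 - 9900/75 = 378929423835 - 9900/75 = 378929423835 - 1*132 = 378929423835 - 132 = 378929423703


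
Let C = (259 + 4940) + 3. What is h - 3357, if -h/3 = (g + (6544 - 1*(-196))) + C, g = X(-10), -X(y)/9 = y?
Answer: -39453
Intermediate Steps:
X(y) = -9*y
g = 90 (g = -9*(-10) = 90)
C = 5202 (C = 5199 + 3 = 5202)
h = -36096 (h = -3*((90 + (6544 - 1*(-196))) + 5202) = -3*((90 + (6544 + 196)) + 5202) = -3*((90 + 6740) + 5202) = -3*(6830 + 5202) = -3*12032 = -36096)
h - 3357 = -36096 - 3357 = -39453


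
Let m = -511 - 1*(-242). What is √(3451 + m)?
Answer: √3182 ≈ 56.409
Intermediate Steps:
m = -269 (m = -511 + 242 = -269)
√(3451 + m) = √(3451 - 269) = √3182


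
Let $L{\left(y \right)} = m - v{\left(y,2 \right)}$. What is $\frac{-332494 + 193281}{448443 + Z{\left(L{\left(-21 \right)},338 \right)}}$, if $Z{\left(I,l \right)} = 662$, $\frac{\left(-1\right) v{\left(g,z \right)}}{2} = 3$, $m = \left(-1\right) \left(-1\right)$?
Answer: $- \frac{139213}{449105} \approx -0.30998$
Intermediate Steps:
$m = 1$
$v{\left(g,z \right)} = -6$ ($v{\left(g,z \right)} = \left(-2\right) 3 = -6$)
$L{\left(y \right)} = 7$ ($L{\left(y \right)} = 1 - -6 = 1 + 6 = 7$)
$\frac{-332494 + 193281}{448443 + Z{\left(L{\left(-21 \right)},338 \right)}} = \frac{-332494 + 193281}{448443 + 662} = - \frac{139213}{449105}$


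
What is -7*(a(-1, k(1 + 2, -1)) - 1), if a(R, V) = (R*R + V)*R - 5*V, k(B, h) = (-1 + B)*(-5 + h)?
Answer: -490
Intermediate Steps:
a(R, V) = -5*V + R*(V + R**2) (a(R, V) = (R**2 + V)*R - 5*V = (V + R**2)*R - 5*V = R*(V + R**2) - 5*V = -5*V + R*(V + R**2))
-7*(a(-1, k(1 + 2, -1)) - 1) = -7*(((-1)**3 - 5*(5 - 1*(-1) - 5*(1 + 2) + (1 + 2)*(-1)) - (5 - 1*(-1) - 5*(1 + 2) + (1 + 2)*(-1))) - 1) = -7*((-1 - 5*(5 + 1 - 5*3 + 3*(-1)) - (5 + 1 - 5*3 + 3*(-1))) - 1) = -7*((-1 - 5*(5 + 1 - 15 - 3) - (5 + 1 - 15 - 3)) - 1) = -7*((-1 - 5*(-12) - 1*(-12)) - 1) = -7*((-1 + 60 + 12) - 1) = -7*(71 - 1) = -7*70 = -490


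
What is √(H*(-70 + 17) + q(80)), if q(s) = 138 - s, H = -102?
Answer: 2*√1366 ≈ 73.919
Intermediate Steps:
√(H*(-70 + 17) + q(80)) = √(-102*(-70 + 17) + (138 - 1*80)) = √(-102*(-53) + (138 - 80)) = √(5406 + 58) = √5464 = 2*√1366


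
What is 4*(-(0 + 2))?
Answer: -8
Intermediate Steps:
4*(-(0 + 2)) = 4*(-1*2) = 4*(-2) = -8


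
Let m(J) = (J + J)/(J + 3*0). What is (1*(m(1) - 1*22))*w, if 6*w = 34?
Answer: -340/3 ≈ -113.33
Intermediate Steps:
w = 17/3 (w = (1/6)*34 = 17/3 ≈ 5.6667)
m(J) = 2 (m(J) = (2*J)/(J + 0) = (2*J)/J = 2)
(1*(m(1) - 1*22))*w = (1*(2 - 1*22))*(17/3) = (1*(2 - 22))*(17/3) = (1*(-20))*(17/3) = -20*17/3 = -340/3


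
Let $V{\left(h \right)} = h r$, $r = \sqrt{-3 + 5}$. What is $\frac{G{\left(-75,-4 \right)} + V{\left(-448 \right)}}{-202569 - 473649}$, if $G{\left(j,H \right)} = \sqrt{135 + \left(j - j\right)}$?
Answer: $- \frac{\sqrt{15}}{225406} + \frac{224 \sqrt{2}}{338109} \approx 0.00091975$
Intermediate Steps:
$G{\left(j,H \right)} = 3 \sqrt{15}$ ($G{\left(j,H \right)} = \sqrt{135 + 0} = \sqrt{135} = 3 \sqrt{15}$)
$r = \sqrt{2} \approx 1.4142$
$V{\left(h \right)} = h \sqrt{2}$
$\frac{G{\left(-75,-4 \right)} + V{\left(-448 \right)}}{-202569 - 473649} = \frac{3 \sqrt{15} - 448 \sqrt{2}}{-202569 - 473649} = \frac{- 448 \sqrt{2} + 3 \sqrt{15}}{-676218} = \left(- 448 \sqrt{2} + 3 \sqrt{15}\right) \left(- \frac{1}{676218}\right) = - \frac{\sqrt{15}}{225406} + \frac{224 \sqrt{2}}{338109}$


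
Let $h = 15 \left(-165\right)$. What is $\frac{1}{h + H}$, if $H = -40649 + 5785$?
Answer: $- \frac{1}{37339} \approx -2.6782 \cdot 10^{-5}$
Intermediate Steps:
$h = -2475$
$H = -34864$
$\frac{1}{h + H} = \frac{1}{-2475 - 34864} = \frac{1}{-37339} = - \frac{1}{37339}$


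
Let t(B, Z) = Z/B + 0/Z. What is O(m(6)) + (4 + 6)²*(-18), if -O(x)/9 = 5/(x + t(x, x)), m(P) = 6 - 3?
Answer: -7245/4 ≈ -1811.3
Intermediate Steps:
m(P) = 3
t(B, Z) = Z/B (t(B, Z) = Z/B + 0 = Z/B)
O(x) = -45/(1 + x) (O(x) = -45/(x + x/x) = -45/(x + 1) = -45/(1 + x))
O(m(6)) + (4 + 6)²*(-18) = -45/(1 + 3) + (4 + 6)²*(-18) = -45/4 + 10²*(-18) = -45*¼ + 100*(-18) = -45/4 - 1800 = -7245/4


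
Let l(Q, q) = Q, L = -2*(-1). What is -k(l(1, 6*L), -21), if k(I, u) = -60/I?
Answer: 60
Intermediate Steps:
L = 2
-k(l(1, 6*L), -21) = -(-60)/1 = -(-60) = -1*(-60) = 60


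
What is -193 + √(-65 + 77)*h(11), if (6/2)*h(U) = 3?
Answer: -193 + 2*√3 ≈ -189.54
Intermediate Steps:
h(U) = 1 (h(U) = (⅓)*3 = 1)
-193 + √(-65 + 77)*h(11) = -193 + √(-65 + 77)*1 = -193 + √12*1 = -193 + (2*√3)*1 = -193 + 2*√3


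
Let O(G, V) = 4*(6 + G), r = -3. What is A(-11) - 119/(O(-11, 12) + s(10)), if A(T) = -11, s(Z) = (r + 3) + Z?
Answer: 9/10 ≈ 0.90000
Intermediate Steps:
O(G, V) = 24 + 4*G
s(Z) = Z (s(Z) = (-3 + 3) + Z = 0 + Z = Z)
A(-11) - 119/(O(-11, 12) + s(10)) = -11 - 119/((24 + 4*(-11)) + 10) = -11 - 119/((24 - 44) + 10) = -11 - 119/(-20 + 10) = -11 - 119/(-10) = -11 - 119*(-1/10) = -11 + 119/10 = 9/10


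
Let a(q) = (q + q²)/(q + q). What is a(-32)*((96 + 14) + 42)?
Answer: -2356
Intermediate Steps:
a(q) = (q + q²)/(2*q) (a(q) = (q + q²)/((2*q)) = (q + q²)*(1/(2*q)) = (q + q²)/(2*q))
a(-32)*((96 + 14) + 42) = (½ + (½)*(-32))*((96 + 14) + 42) = (½ - 16)*(110 + 42) = -31/2*152 = -2356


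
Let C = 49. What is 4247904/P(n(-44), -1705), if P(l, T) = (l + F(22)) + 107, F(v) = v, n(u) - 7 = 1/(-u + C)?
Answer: 395055072/12649 ≈ 31232.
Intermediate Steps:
n(u) = 7 + 1/(49 - u) (n(u) = 7 + 1/(-u + 49) = 7 + 1/(49 - u))
P(l, T) = 129 + l (P(l, T) = (l + 22) + 107 = (22 + l) + 107 = 129 + l)
4247904/P(n(-44), -1705) = 4247904/(129 + (-344 + 7*(-44))/(-49 - 44)) = 4247904/(129 + (-344 - 308)/(-93)) = 4247904/(129 - 1/93*(-652)) = 4247904/(129 + 652/93) = 4247904/(12649/93) = 4247904*(93/12649) = 395055072/12649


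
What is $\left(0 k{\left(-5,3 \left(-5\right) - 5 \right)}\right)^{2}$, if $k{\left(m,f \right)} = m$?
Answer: $0$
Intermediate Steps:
$\left(0 k{\left(-5,3 \left(-5\right) - 5 \right)}\right)^{2} = \left(0 \left(-5\right)\right)^{2} = 0^{2} = 0$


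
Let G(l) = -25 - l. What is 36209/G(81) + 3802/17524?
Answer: -79265438/232193 ≈ -341.38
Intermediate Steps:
36209/G(81) + 3802/17524 = 36209/(-25 - 1*81) + 3802/17524 = 36209/(-25 - 81) + 3802*(1/17524) = 36209/(-106) + 1901/8762 = 36209*(-1/106) + 1901/8762 = -36209/106 + 1901/8762 = -79265438/232193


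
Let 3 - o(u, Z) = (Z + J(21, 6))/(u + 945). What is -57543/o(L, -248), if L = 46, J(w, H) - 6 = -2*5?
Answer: -19008371/1075 ≈ -17682.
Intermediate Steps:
J(w, H) = -4 (J(w, H) = 6 - 2*5 = 6 - 10 = -4)
o(u, Z) = 3 - (-4 + Z)/(945 + u) (o(u, Z) = 3 - (Z - 4)/(u + 945) = 3 - (-4 + Z)/(945 + u))
-57543/o(L, -248) = -57543*(945 + 46)/(2839 - 1*(-248) + 3*46) = -57543*991/(2839 + 248 + 138) = -57543/((1/991)*3225) = -57543/3225/991 = -57543*991/3225 = -19008371/1075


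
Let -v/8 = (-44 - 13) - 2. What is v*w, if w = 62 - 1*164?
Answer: -48144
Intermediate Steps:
v = 472 (v = -8*((-44 - 13) - 2) = -8*(-57 - 2) = -8*(-59) = 472)
w = -102 (w = 62 - 164 = -102)
v*w = 472*(-102) = -48144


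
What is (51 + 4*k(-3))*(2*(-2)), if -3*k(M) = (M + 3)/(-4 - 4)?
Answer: -204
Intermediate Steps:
k(M) = 1/8 + M/24 (k(M) = -(M + 3)/(3*(-4 - 4)) = -(3 + M)/(3*(-8)) = -(3 + M)*(-1)/(3*8) = -(-3/8 - M/8)/3 = 1/8 + M/24)
(51 + 4*k(-3))*(2*(-2)) = (51 + 4*(1/8 + (1/24)*(-3)))*(2*(-2)) = (51 + 4*(1/8 - 1/8))*(-4) = (51 + 4*0)*(-4) = (51 + 0)*(-4) = 51*(-4) = -204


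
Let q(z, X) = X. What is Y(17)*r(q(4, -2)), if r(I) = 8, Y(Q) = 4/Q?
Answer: 32/17 ≈ 1.8824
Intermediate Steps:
Y(17)*r(q(4, -2)) = (4/17)*8 = 32/17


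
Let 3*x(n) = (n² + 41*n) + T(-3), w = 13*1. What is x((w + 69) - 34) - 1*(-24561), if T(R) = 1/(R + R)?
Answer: 467729/18 ≈ 25985.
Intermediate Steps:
w = 13
T(R) = 1/(2*R)
x(n) = -1/18 + n²/3 + 41*n/3 (x(n) = ((n² + 41*n) + (½)/(-3))/3 = ((n² + 41*n) + (½)*(-⅓))/3 = ((n² + 41*n) - ⅙)/3 = (-⅙ + n² + 41*n)/3 = -1/18 + n²/3 + 41*n/3)
x((w + 69) - 34) - 1*(-24561) = (-1/18 + ((13 + 69) - 34)²/3 + 41*((13 + 69) - 34)/3) - 1*(-24561) = (-1/18 + (82 - 34)²/3 + 41*(82 - 34)/3) + 24561 = (-1/18 + (⅓)*48² + (41/3)*48) + 24561 = (-1/18 + (⅓)*2304 + 656) + 24561 = (-1/18 + 768 + 656) + 24561 = 25631/18 + 24561 = 467729/18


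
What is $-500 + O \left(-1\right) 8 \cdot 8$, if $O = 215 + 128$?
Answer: $-22452$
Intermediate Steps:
$O = 343$
$-500 + O \left(-1\right) 8 \cdot 8 = -500 + 343 \left(-1\right) 8 \cdot 8 = -500 + 343 \left(\left(-8\right) 8\right) = -500 + 343 \left(-64\right) = -500 - 21952 = -22452$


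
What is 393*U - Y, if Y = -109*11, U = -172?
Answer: -66397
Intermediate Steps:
Y = -1199
393*U - Y = 393*(-172) - 1*(-1199) = -67596 + 1199 = -66397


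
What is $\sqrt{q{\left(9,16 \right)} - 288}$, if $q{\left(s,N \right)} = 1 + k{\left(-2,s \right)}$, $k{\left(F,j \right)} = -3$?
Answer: $i \sqrt{290} \approx 17.029 i$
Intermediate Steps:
$q{\left(s,N \right)} = -2$ ($q{\left(s,N \right)} = 1 - 3 = -2$)
$\sqrt{q{\left(9,16 \right)} - 288} = \sqrt{-2 - 288} = \sqrt{-290} = i \sqrt{290}$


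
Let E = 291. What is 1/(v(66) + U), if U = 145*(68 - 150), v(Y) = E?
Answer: -1/11599 ≈ -8.6214e-5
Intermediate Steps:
v(Y) = 291
U = -11890 (U = 145*(-82) = -11890)
1/(v(66) + U) = 1/(291 - 11890) = 1/(-11599) = -1/11599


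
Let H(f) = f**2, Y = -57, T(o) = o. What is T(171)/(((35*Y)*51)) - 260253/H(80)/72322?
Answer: -123542267/55080435200 ≈ -0.0022429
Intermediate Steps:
T(171)/(((35*Y)*51)) - 260253/H(80)/72322 = 171/(((35*(-57))*51)) - 260253/(80**2)/72322 = 171/((-1995*51)) - 260253/6400*(1/72322) = 171/(-101745) - 260253*1/6400*(1/72322) = 171*(-1/101745) - 260253/6400*1/72322 = -1/595 - 260253/462860800 = -123542267/55080435200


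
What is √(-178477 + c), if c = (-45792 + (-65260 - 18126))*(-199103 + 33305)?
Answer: 31*√22286447 ≈ 1.4635e+5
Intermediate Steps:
c = 21417454044 (c = (-45792 - 83386)*(-165798) = -129178*(-165798) = 21417454044)
√(-178477 + c) = √(-178477 + 21417454044) = √21417275567 = 31*√22286447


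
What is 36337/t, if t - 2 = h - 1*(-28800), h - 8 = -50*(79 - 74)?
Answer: 5191/4080 ≈ 1.2723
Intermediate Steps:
h = -242 (h = 8 - 50*(79 - 74) = 8 - 50*5 = 8 - 250 = -242)
t = 28560 (t = 2 + (-242 - 1*(-28800)) = 2 + (-242 + 28800) = 2 + 28558 = 28560)
36337/t = 36337/28560 = 36337*(1/28560) = 5191/4080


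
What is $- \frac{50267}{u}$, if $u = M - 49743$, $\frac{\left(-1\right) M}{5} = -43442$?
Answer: $- \frac{50267}{167467} \approx -0.30016$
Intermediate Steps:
$M = 217210$ ($M = \left(-5\right) \left(-43442\right) = 217210$)
$u = 167467$ ($u = 217210 - 49743 = 167467$)
$- \frac{50267}{u} = - \frac{50267}{167467}$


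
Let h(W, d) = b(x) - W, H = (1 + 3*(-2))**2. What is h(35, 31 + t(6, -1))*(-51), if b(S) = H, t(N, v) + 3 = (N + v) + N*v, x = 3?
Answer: 510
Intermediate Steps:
H = 25 (H = (1 - 6)**2 = (-5)**2 = 25)
t(N, v) = -3 + N + v + N*v (t(N, v) = -3 + ((N + v) + N*v) = -3 + (N + v + N*v) = -3 + N + v + N*v)
b(S) = 25
h(W, d) = 25 - W
h(35, 31 + t(6, -1))*(-51) = (25 - 1*35)*(-51) = (25 - 35)*(-51) = -10*(-51) = 510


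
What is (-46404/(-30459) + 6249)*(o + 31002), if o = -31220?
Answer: -13834621170/10153 ≈ -1.3626e+6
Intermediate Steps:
(-46404/(-30459) + 6249)*(o + 31002) = (-46404/(-30459) + 6249)*(-31220 + 31002) = (-46404*(-1/30459) + 6249)*(-218) = (15468/10153 + 6249)*(-218) = (63461565/10153)*(-218) = -13834621170/10153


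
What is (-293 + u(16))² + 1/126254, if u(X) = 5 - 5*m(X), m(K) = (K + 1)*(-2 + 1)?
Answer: 5202801087/126254 ≈ 41209.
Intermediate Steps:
m(K) = -1 - K (m(K) = (1 + K)*(-1) = -1 - K)
u(X) = 10 + 5*X (u(X) = 5 - 5*(-1 - X) = 5 + (5 + 5*X) = 10 + 5*X)
(-293 + u(16))² + 1/126254 = (-293 + (10 + 5*16))² + 1/126254 = (-293 + (10 + 80))² + 1/126254 = (-293 + 90)² + 1/126254 = (-203)² + 1/126254 = 41209 + 1/126254 = 5202801087/126254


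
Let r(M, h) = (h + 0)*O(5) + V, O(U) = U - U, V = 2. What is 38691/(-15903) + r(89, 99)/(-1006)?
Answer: -721388/296267 ≈ -2.4349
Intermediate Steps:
O(U) = 0
r(M, h) = 2 (r(M, h) = (h + 0)*0 + 2 = h*0 + 2 = 0 + 2 = 2)
38691/(-15903) + r(89, 99)/(-1006) = 38691/(-15903) + 2/(-1006) = 38691*(-1/15903) + 2*(-1/1006) = -1433/589 - 1/503 = -721388/296267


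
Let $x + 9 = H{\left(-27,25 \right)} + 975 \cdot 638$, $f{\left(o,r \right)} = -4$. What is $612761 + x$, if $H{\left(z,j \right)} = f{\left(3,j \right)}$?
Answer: $1234798$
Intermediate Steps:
$H{\left(z,j \right)} = -4$
$x = 622037$ ($x = -9 + \left(-4 + 975 \cdot 638\right) = -9 + \left(-4 + 622050\right) = -9 + 622046 = 622037$)
$612761 + x = 612761 + 622037 = 1234798$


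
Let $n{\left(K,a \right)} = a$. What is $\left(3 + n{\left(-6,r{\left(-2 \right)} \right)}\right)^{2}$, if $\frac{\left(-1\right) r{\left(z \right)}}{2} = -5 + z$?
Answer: $289$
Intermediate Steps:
$r{\left(z \right)} = 10 - 2 z$ ($r{\left(z \right)} = - 2 \left(-5 + z\right) = 10 - 2 z$)
$\left(3 + n{\left(-6,r{\left(-2 \right)} \right)}\right)^{2} = \left(3 + \left(10 - -4\right)\right)^{2} = \left(3 + \left(10 + 4\right)\right)^{2} = \left(3 + 14\right)^{2} = 17^{2} = 289$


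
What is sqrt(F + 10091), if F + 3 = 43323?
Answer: sqrt(53411) ≈ 231.11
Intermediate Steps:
F = 43320 (F = -3 + 43323 = 43320)
sqrt(F + 10091) = sqrt(43320 + 10091) = sqrt(53411)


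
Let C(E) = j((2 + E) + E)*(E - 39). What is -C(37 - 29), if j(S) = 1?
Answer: 31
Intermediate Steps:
C(E) = -39 + E (C(E) = 1*(E - 39) = 1*(-39 + E) = -39 + E)
-C(37 - 29) = -(-39 + (37 - 29)) = -(-39 + 8) = -1*(-31) = 31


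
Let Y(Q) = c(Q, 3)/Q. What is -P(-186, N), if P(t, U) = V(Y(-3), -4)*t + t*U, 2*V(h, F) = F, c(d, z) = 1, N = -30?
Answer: -5952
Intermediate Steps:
Y(Q) = 1/Q
V(h, F) = F/2
P(t, U) = -2*t + U*t (P(t, U) = ((1/2)*(-4))*t + t*U = -2*t + U*t)
-P(-186, N) = -(-186)*(-2 - 30) = -(-186)*(-32) = -1*5952 = -5952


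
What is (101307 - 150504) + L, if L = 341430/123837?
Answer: -2030689153/41279 ≈ -49194.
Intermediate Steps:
L = 113810/41279 (L = 341430*(1/123837) = 113810/41279 ≈ 2.7571)
(101307 - 150504) + L = (101307 - 150504) + 113810/41279 = -49197 + 113810/41279 = -2030689153/41279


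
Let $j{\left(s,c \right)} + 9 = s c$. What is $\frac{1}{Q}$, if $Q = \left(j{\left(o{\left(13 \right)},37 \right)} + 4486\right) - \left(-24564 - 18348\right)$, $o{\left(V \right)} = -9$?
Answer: $\frac{1}{47056} \approx 2.1251 \cdot 10^{-5}$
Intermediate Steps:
$j{\left(s,c \right)} = -9 + c s$ ($j{\left(s,c \right)} = -9 + s c = -9 + c s$)
$Q = 47056$ ($Q = \left(\left(-9 + 37 \left(-9\right)\right) + 4486\right) - \left(-24564 - 18348\right) = \left(\left(-9 - 333\right) + 4486\right) - -42912 = \left(-342 + 4486\right) + 42912 = 4144 + 42912 = 47056$)
$\frac{1}{Q} = \frac{1}{47056}$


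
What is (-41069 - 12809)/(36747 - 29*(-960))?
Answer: -53878/64587 ≈ -0.83419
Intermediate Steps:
(-41069 - 12809)/(36747 - 29*(-960)) = -53878/(36747 + 27840) = -53878/64587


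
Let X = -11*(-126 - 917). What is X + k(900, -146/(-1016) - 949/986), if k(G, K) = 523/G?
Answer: 10326223/900 ≈ 11474.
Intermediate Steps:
X = 11473 (X = -11*(-1043) = 11473)
X + k(900, -146/(-1016) - 949/986) = 11473 + 523/900 = 10326223/900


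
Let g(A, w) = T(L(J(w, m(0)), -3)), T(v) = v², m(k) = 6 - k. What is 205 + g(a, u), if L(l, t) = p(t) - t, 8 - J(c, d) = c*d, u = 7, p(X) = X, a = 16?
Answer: 205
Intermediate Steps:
J(c, d) = 8 - c*d
L(l, t) = 0 (L(l, t) = t - t = 0)
g(A, w) = 0 (g(A, w) = 0² = 0)
205 + g(a, u) = 205 + 0 = 205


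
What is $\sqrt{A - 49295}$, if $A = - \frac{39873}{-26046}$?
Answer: $\frac{i \sqrt{3715599935118}}{8682} \approx 222.02 i$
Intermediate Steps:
$A = \frac{13291}{8682}$ ($A = \left(-39873\right) \left(- \frac{1}{26046}\right) = \frac{13291}{8682} \approx 1.5309$)
$\sqrt{A - 49295} = \sqrt{\frac{13291}{8682} - 49295} = \sqrt{- \frac{427965899}{8682}} = \frac{i \sqrt{3715599935118}}{8682}$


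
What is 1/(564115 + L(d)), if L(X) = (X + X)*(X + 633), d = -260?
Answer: 1/370155 ≈ 2.7016e-6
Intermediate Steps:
L(X) = 2*X*(633 + X) (L(X) = (2*X)*(633 + X) = 2*X*(633 + X))
1/(564115 + L(d)) = 1/(564115 + 2*(-260)*(633 - 260)) = 1/(564115 + 2*(-260)*373) = 1/(564115 - 193960) = 1/370155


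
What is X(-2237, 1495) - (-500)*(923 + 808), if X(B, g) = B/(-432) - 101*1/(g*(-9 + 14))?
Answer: 2794889277943/3229200 ≈ 8.6551e+5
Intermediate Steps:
X(B, g) = -101/(5*g) - B/432 (X(B, g) = B*(-1/432) - 101*1/(5*g) = -B/432 - 101/(5*g) = -101/(5*g) - B/432)
X(-2237, 1495) - (-500)*(923 + 808) = (-101/5/1495 - 1/432*(-2237)) - (-500)*(923 + 808) = (-101/5*1/1495 + 2237/432) - (-500)*1731 = (-101/7475 + 2237/432) - 1*(-865500) = 16677943/3229200 + 865500 = 2794889277943/3229200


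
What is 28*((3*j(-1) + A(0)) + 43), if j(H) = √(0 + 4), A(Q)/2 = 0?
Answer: 1372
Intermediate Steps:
A(Q) = 0 (A(Q) = 2*0 = 0)
j(H) = 2 (j(H) = √4 = 2)
28*((3*j(-1) + A(0)) + 43) = 28*((3*2 + 0) + 43) = 28*((6 + 0) + 43) = 28*(6 + 43) = 28*49 = 1372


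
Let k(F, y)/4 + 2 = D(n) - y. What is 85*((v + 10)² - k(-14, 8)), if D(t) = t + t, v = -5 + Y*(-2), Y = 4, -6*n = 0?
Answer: 4165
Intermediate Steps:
n = 0 (n = -⅙*0 = 0)
v = -13 (v = -5 + 4*(-2) = -5 - 8 = -13)
D(t) = 2*t
k(F, y) = -8 - 4*y (k(F, y) = -8 + 4*(2*0 - y) = -8 + 4*(0 - y) = -8 + 4*(-y) = -8 - 4*y)
85*((v + 10)² - k(-14, 8)) = 85*((-13 + 10)² - (-8 - 4*8)) = 85*((-3)² - (-8 - 32)) = 85*(9 - 1*(-40)) = 85*(9 + 40) = 85*49 = 4165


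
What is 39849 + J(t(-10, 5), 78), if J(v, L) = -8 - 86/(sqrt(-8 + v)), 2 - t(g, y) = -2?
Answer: 39841 + 43*I ≈ 39841.0 + 43.0*I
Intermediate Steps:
t(g, y) = 4 (t(g, y) = 2 - 1*(-2) = 2 + 2 = 4)
J(v, L) = -8 - 86/sqrt(-8 + v)
39849 + J(t(-10, 5), 78) = 39849 + (-8 - 86/sqrt(-8 + 4)) = 39849 + (-8 - (-43)*I) = 39849 + (-8 + 43*I) = 39841 + 43*I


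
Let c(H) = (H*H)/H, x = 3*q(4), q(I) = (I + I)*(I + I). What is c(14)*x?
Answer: 2688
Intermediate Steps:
q(I) = 4*I**2 (q(I) = (2*I)*(2*I) = 4*I**2)
x = 192 (x = 3*(4*4**2) = 3*(4*16) = 3*64 = 192)
c(H) = H (c(H) = H**2/H = H)
c(14)*x = 14*192 = 2688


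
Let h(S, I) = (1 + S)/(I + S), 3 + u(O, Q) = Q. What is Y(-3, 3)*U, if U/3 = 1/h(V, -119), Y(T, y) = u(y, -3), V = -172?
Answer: -582/19 ≈ -30.632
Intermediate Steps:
u(O, Q) = -3 + Q
Y(T, y) = -6 (Y(T, y) = -3 - 3 = -6)
h(S, I) = (1 + S)/(I + S)
U = 97/19 (U = 3/(((1 - 172)/(-119 - 172))) = 3/((-171/(-291))) = 3/((-1/291*(-171))) = 3/(57/97) = 3*(97/57) = 97/19 ≈ 5.1053)
Y(-3, 3)*U = -6*97/19 = -582/19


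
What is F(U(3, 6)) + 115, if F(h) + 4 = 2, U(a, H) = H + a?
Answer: 113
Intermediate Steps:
F(h) = -2 (F(h) = -4 + 2 = -2)
F(U(3, 6)) + 115 = -2 + 115 = 113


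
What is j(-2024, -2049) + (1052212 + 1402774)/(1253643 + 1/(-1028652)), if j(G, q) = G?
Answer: -2607548929312768/1289562379235 ≈ -2022.0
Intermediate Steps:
j(-2024, -2049) + (1052212 + 1402774)/(1253643 + 1/(-1028652)) = -2024 + (1052212 + 1402774)/(1253643 + 1/(-1028652)) = -2024 + 2454986/(1253643 - 1/1028652) = -2024 + 2454986/(1289562379235/1028652) = -2024 + 2454986*(1028652/1289562379235) = -2024 + 2525326258872/1289562379235 = -2607548929312768/1289562379235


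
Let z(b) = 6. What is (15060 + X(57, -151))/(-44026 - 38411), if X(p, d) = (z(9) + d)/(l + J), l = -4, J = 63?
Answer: -888395/4863783 ≈ -0.18266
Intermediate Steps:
X(p, d) = 6/59 + d/59 (X(p, d) = (6 + d)/(-4 + 63) = (6 + d)/59 = (6 + d)*(1/59) = 6/59 + d/59)
(15060 + X(57, -151))/(-44026 - 38411) = (15060 + (6/59 + (1/59)*(-151)))/(-44026 - 38411) = (15060 + (6/59 - 151/59))/(-82437) = (15060 - 145/59)*(-1/82437) = (888395/59)*(-1/82437) = -888395/4863783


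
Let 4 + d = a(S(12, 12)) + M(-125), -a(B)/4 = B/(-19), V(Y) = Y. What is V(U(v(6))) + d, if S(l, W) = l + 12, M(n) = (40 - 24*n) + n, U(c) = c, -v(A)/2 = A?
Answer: 55177/19 ≈ 2904.1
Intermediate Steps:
v(A) = -2*A
M(n) = 40 - 23*n
S(l, W) = 12 + l
a(B) = 4*B/19 (a(B) = -4*B/(-19) = -4*B*(-1)/19 = -(-4)*B/19 = 4*B/19)
d = 55405/19 (d = -4 + (4*(12 + 12)/19 + (40 - 23*(-125))) = -4 + ((4/19)*24 + (40 + 2875)) = -4 + (96/19 + 2915) = -4 + 55481/19 = 55405/19 ≈ 2916.1)
V(U(v(6))) + d = -2*6 + 55405/19 = -12 + 55405/19 = 55177/19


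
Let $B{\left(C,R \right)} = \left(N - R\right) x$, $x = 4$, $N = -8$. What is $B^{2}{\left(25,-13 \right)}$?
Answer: $400$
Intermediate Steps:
$B{\left(C,R \right)} = -32 - 4 R$ ($B{\left(C,R \right)} = \left(-8 - R\right) 4 = -32 - 4 R$)
$B^{2}{\left(25,-13 \right)} = \left(-32 - -52\right)^{2} = \left(-32 + 52\right)^{2} = 20^{2} = 400$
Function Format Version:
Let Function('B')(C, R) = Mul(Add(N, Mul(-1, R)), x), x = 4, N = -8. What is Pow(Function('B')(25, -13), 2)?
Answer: 400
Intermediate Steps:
Function('B')(C, R) = Add(-32, Mul(-4, R)) (Function('B')(C, R) = Mul(Add(-8, Mul(-1, R)), 4) = Add(-32, Mul(-4, R)))
Pow(Function('B')(25, -13), 2) = Pow(Add(-32, Mul(-4, -13)), 2) = Pow(Add(-32, 52), 2) = Pow(20, 2) = 400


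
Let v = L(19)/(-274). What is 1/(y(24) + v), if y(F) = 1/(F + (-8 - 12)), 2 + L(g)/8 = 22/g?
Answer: 10412/2859 ≈ 3.6418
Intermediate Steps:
L(g) = -16 + 176/g (L(g) = -16 + 8*(22/g) = -16 + 176/g)
y(F) = 1/(-20 + F) (y(F) = 1/(F - 20) = 1/(-20 + F))
v = 64/2603 (v = (-16 + 176/19)/(-274) = (-16 + 176*(1/19))*(-1/274) = (-16 + 176/19)*(-1/274) = -128/19*(-1/274) = 64/2603 ≈ 0.024587)
1/(y(24) + v) = 1/(1/(-20 + 24) + 64/2603) = 1/(1/4 + 64/2603) = 1/(¼ + 64/2603) = 1/(2859/10412) = 10412/2859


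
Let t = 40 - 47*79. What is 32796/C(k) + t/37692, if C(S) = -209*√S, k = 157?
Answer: -3673/37692 - 32796*√157/32813 ≈ -12.621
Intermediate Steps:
t = -3673 (t = 40 - 3713 = -3673)
32796/C(k) + t/37692 = 32796/((-209*√157)) - 3673/37692 = 32796*(-√157/32813) - 3673*1/37692 = -32796*√157/32813 - 3673/37692 = -3673/37692 - 32796*√157/32813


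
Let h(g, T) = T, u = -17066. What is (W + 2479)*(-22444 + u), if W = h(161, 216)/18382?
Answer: -900219427470/9191 ≈ -9.7946e+7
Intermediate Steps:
W = 108/9191 (W = 216/18382 = 216*(1/18382) = 108/9191 ≈ 0.011751)
(W + 2479)*(-22444 + u) = (108/9191 + 2479)*(-22444 - 17066) = (22784597/9191)*(-39510) = -900219427470/9191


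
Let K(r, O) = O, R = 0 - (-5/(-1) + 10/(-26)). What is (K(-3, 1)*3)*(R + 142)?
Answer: 5358/13 ≈ 412.15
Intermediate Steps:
R = -60/13 (R = 0 - (-5*(-1) + 10*(-1/26)) = 0 - (5 - 5/13) = 0 - 1*60/13 = 0 - 60/13 = -60/13 ≈ -4.6154)
(K(-3, 1)*3)*(R + 142) = (1*3)*(-60/13 + 142) = 3*(1786/13) = 5358/13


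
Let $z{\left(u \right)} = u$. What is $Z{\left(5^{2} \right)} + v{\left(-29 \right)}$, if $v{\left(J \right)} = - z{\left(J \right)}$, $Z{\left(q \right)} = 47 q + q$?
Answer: $1229$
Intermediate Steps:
$Z{\left(q \right)} = 48 q$
$v{\left(J \right)} = - J$
$Z{\left(5^{2} \right)} + v{\left(-29 \right)} = 48 \cdot 5^{2} - -29 = 48 \cdot 25 + 29 = 1200 + 29 = 1229$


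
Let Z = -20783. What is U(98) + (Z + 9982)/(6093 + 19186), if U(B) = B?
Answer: 2466541/25279 ≈ 97.573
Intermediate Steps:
U(98) + (Z + 9982)/(6093 + 19186) = 98 + (-20783 + 9982)/(6093 + 19186) = 98 - 10801/25279 = 2466541/25279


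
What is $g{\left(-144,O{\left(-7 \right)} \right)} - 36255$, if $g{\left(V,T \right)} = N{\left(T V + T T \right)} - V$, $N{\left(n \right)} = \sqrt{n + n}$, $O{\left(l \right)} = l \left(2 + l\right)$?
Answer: $-36111 + i \sqrt{7630} \approx -36111.0 + 87.35 i$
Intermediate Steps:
$N{\left(n \right)} = \sqrt{2} \sqrt{n}$ ($N{\left(n \right)} = \sqrt{2 n} = \sqrt{2} \sqrt{n}$)
$g{\left(V,T \right)} = - V + \sqrt{2} \sqrt{T^{2} + T V}$ ($g{\left(V,T \right)} = \sqrt{2} \sqrt{T V + T T} - V = \sqrt{2} \sqrt{T V + T^{2}} - V = \sqrt{2} \sqrt{T^{2} + T V} - V = - V + \sqrt{2} \sqrt{T^{2} + T V}$)
$g{\left(-144,O{\left(-7 \right)} \right)} - 36255 = \left(\left(-1\right) \left(-144\right) + \sqrt{2} \sqrt{- 7 \left(2 - 7\right) \left(- 7 \left(2 - 7\right) - 144\right)}\right) - 36255 = \left(144 + \sqrt{2} \sqrt{\left(-7\right) \left(-5\right) \left(\left(-7\right) \left(-5\right) - 144\right)}\right) - 36255 = \left(144 + \sqrt{2} \sqrt{35 \left(35 - 144\right)}\right) - 36255 = \left(144 + \sqrt{2} \sqrt{35 \left(-109\right)}\right) - 36255 = \left(144 + \sqrt{2} \sqrt{-3815}\right) - 36255 = \left(144 + \sqrt{2} i \sqrt{3815}\right) - 36255 = \left(144 + i \sqrt{7630}\right) - 36255 = -36111 + i \sqrt{7630}$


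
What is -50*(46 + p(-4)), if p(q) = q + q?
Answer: -1900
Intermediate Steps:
p(q) = 2*q
-50*(46 + p(-4)) = -50*(46 + 2*(-4)) = -50*(46 - 8) = -50*38 = -1900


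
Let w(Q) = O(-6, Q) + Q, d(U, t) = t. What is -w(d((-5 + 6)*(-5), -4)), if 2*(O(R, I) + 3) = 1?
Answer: 13/2 ≈ 6.5000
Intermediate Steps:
O(R, I) = -5/2 (O(R, I) = -3 + (½)*1 = -3 + ½ = -5/2)
w(Q) = -5/2 + Q
-w(d((-5 + 6)*(-5), -4)) = -(-5/2 - 4) = -1*(-13/2) = 13/2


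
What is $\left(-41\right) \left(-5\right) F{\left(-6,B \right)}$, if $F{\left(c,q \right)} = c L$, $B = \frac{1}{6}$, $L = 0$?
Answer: $0$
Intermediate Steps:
$B = \frac{1}{6} \approx 0.16667$
$F{\left(c,q \right)} = 0$ ($F{\left(c,q \right)} = c 0 = 0$)
$\left(-41\right) \left(-5\right) F{\left(-6,B \right)} = \left(-41\right) \left(-5\right) 0 = 205 \cdot 0 = 0$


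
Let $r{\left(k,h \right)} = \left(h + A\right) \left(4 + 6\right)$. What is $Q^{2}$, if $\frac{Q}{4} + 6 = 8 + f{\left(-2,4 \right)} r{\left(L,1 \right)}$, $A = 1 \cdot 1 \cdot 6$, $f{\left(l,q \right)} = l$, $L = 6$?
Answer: $304704$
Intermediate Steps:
$A = 6$ ($A = 1 \cdot 6 = 6$)
$r{\left(k,h \right)} = 60 + 10 h$ ($r{\left(k,h \right)} = \left(h + 6\right) \left(4 + 6\right) = \left(6 + h\right) 10 = 60 + 10 h$)
$Q = -552$ ($Q = -24 + 4 \left(8 - 2 \left(60 + 10 \cdot 1\right)\right) = -24 + 4 \left(8 - 2 \left(60 + 10\right)\right) = -24 + 4 \left(8 - 140\right) = -24 + 4 \left(-132\right) = -24 - 528 = -552$)
$Q^{2} = \left(-552\right)^{2} = 304704$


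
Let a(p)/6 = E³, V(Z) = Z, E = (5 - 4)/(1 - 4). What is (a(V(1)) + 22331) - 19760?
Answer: 23137/9 ≈ 2570.8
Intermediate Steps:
E = -⅓ (E = 1/(-3) = 1*(-⅓) = -⅓ ≈ -0.33333)
a(p) = -2/9 (a(p) = 6*(-⅓)³ = 6*(-1/27) = -2/9)
(a(V(1)) + 22331) - 19760 = (-2/9 + 22331) - 19760 = 200977/9 - 19760 = 23137/9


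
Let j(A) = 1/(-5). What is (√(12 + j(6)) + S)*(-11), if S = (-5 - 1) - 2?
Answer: 88 - 11*√295/5 ≈ 50.214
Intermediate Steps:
j(A) = -⅕
S = -8 (S = -6 - 2 = -8)
(√(12 + j(6)) + S)*(-11) = (√(12 - ⅕) - 8)*(-11) = (√(59/5) - 8)*(-11) = (√295/5 - 8)*(-11) = (-8 + √295/5)*(-11) = 88 - 11*√295/5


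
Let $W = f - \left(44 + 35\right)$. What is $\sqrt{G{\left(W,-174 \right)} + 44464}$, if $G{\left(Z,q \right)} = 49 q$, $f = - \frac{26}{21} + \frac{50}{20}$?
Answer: $\sqrt{35938} \approx 189.57$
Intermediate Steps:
$f = \frac{53}{42}$ ($f = \left(-26\right) \frac{1}{21} + 50 \cdot \frac{1}{20} = - \frac{26}{21} + \frac{5}{2} = \frac{53}{42} \approx 1.2619$)
$W = - \frac{3265}{42}$ ($W = \frac{53}{42} - \left(44 + 35\right) = \frac{53}{42} - 79 = - \frac{3265}{42} \approx -77.738$)
$\sqrt{G{\left(W,-174 \right)} + 44464} = \sqrt{49 \left(-174\right) + 44464} = \sqrt{-8526 + 44464} = \sqrt{35938}$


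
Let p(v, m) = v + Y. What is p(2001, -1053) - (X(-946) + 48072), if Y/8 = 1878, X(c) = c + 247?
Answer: -30348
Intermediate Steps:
X(c) = 247 + c
Y = 15024 (Y = 8*1878 = 15024)
p(v, m) = 15024 + v (p(v, m) = v + 15024 = 15024 + v)
p(2001, -1053) - (X(-946) + 48072) = (15024 + 2001) - ((247 - 946) + 48072) = 17025 - (-699 + 48072) = 17025 - 1*47373 = 17025 - 47373 = -30348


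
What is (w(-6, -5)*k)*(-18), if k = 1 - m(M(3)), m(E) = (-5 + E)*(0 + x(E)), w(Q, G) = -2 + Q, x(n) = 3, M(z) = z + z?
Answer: -288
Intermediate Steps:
M(z) = 2*z
m(E) = -15 + 3*E (m(E) = (-5 + E)*(0 + 3) = (-5 + E)*3 = -15 + 3*E)
k = -2 (k = 1 - (-15 + 3*(2*3)) = 1 - (-15 + 3*6) = 1 - (-15 + 18) = 1 - 1*3 = 1 - 3 = -2)
(w(-6, -5)*k)*(-18) = ((-2 - 6)*(-2))*(-18) = -8*(-2)*(-18) = 16*(-18) = -288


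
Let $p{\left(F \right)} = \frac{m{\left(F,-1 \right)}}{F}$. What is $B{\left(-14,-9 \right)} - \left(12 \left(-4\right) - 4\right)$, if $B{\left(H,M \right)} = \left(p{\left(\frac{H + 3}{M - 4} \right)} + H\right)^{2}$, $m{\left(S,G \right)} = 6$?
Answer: $\frac{12068}{121} \approx 99.736$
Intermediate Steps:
$p{\left(F \right)} = \frac{6}{F}$
$B{\left(H,M \right)} = \left(H + \frac{6 \left(-4 + M\right)}{3 + H}\right)^{2}$ ($B{\left(H,M \right)} = \left(\frac{6}{\left(H + 3\right) \frac{1}{M - 4}} + H\right)^{2} = \left(\frac{6}{\left(3 + H\right) \frac{1}{-4 + M}} + H\right)^{2} = \left(\frac{6}{\frac{1}{-4 + M} \left(3 + H\right)} + H\right)^{2} = \left(6 \frac{-4 + M}{3 + H} + H\right)^{2} = \left(\frac{6 \left(-4 + M\right)}{3 + H} + H\right)^{2} = \left(H + \frac{6 \left(-4 + M\right)}{3 + H}\right)^{2}$)
$B{\left(-14,-9 \right)} - \left(12 \left(-4\right) - 4\right) = \frac{\left(-24 + 6 \left(-9\right) - 14 \left(3 - 14\right)\right)^{2}}{\left(3 - 14\right)^{2}} - \left(12 \left(-4\right) - 4\right) = \frac{\left(-24 - 54 - -154\right)^{2}}{121} - \left(-48 - 4\right) = \frac{\left(-24 - 54 + 154\right)^{2}}{121} - -52 = \frac{76^{2}}{121} + 52 = \frac{1}{121} \cdot 5776 + 52 = \frac{5776}{121} + 52 = \frac{12068}{121}$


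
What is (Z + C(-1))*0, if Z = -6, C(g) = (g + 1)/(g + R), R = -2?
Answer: 0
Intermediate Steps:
C(g) = (1 + g)/(-2 + g) (C(g) = (g + 1)/(g - 2) = (1 + g)/(-2 + g))
(Z + C(-1))*0 = (-6 + (1 - 1)/(-2 - 1))*0 = (-6 + 0/(-3))*0 = (-6 - ⅓*0)*0 = (-6 + 0)*0 = -6*0 = 0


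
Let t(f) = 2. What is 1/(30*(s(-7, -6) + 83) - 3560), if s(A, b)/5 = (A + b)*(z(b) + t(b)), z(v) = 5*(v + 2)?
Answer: 1/34030 ≈ 2.9386e-5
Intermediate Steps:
z(v) = 10 + 5*v (z(v) = 5*(2 + v) = 10 + 5*v)
s(A, b) = 5*(12 + 5*b)*(A + b) (s(A, b) = 5*((A + b)*((10 + 5*b) + 2)) = 5*((A + b)*(12 + 5*b)) = 5*((12 + 5*b)*(A + b)) = 5*(12 + 5*b)*(A + b))
1/(30*(s(-7, -6) + 83) - 3560) = 1/(30*((25*(-6)² + 60*(-7) + 60*(-6) + 25*(-7)*(-6)) + 83) - 3560) = 1/(30*((25*36 - 420 - 360 + 1050) + 83) - 3560) = 1/(30*((900 - 420 - 360 + 1050) + 83) - 3560) = 1/(30*(1170 + 83) - 3560) = 1/(30*1253 - 3560) = 1/(37590 - 3560) = 1/34030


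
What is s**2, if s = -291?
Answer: 84681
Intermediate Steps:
s**2 = (-291)**2 = 84681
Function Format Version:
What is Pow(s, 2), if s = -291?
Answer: 84681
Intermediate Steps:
Pow(s, 2) = Pow(-291, 2) = 84681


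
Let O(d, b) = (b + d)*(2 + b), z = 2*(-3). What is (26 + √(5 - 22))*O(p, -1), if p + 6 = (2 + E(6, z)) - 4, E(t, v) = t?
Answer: -78 - 3*I*√17 ≈ -78.0 - 12.369*I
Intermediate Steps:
z = -6
p = -2 (p = -6 + ((2 + 6) - 4) = -6 + (8 - 4) = -6 + 4 = -2)
O(d, b) = (2 + b)*(b + d)
(26 + √(5 - 22))*O(p, -1) = (26 + √(5 - 22))*((-1)² + 2*(-1) + 2*(-2) - 1*(-2)) = (26 + √(-17))*(1 - 2 - 4 + 2) = (26 + I*√17)*(-3) = -78 - 3*I*√17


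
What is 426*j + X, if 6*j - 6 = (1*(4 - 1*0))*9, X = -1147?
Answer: 1835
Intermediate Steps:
j = 7 (j = 1 + ((1*(4 - 1*0))*9)/6 = 1 + ((1*(4 + 0))*9)/6 = 1 + ((1*4)*9)/6 = 1 + (4*9)/6 = 1 + (⅙)*36 = 1 + 6 = 7)
426*j + X = 426*7 - 1147 = 2982 - 1147 = 1835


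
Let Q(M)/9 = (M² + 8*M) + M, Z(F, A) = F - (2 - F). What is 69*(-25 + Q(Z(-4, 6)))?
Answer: 4485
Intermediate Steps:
Z(F, A) = -2 + 2*F (Z(F, A) = F + (-2 + F) = -2 + 2*F)
Q(M) = 9*M² + 81*M (Q(M) = 9*((M² + 8*M) + M) = 9*(M² + 9*M) = 9*M² + 81*M)
69*(-25 + Q(Z(-4, 6))) = 69*(-25 + 9*(-2 + 2*(-4))*(9 + (-2 + 2*(-4)))) = 69*(-25 + 9*(-2 - 8)*(9 + (-2 - 8))) = 69*(-25 + 9*(-10)*(9 - 10)) = 69*(-25 + 9*(-10)*(-1)) = 69*(-25 + 90) = 69*65 = 4485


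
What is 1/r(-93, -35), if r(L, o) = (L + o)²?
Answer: 1/16384 ≈ 6.1035e-5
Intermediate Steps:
1/r(-93, -35) = 1/((-93 - 35)²) = 1/((-128)²) = 1/16384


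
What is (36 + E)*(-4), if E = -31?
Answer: -20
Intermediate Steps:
(36 + E)*(-4) = (36 - 31)*(-4) = 5*(-4) = -20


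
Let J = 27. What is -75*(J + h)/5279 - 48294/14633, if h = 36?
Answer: -324084951/77247607 ≈ -4.1954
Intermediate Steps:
-75*(J + h)/5279 - 48294/14633 = -75*(27 + 36)/5279 - 48294/14633 = -75*63*(1/5279) - 48294*1/14633 = -4725*1/5279 - 48294/14633 = -4725/5279 - 48294/14633 = -324084951/77247607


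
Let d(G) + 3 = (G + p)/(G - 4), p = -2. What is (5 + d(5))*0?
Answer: 0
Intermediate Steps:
d(G) = -3 + (-2 + G)/(-4 + G) (d(G) = -3 + (G - 2)/(G - 4) = -3 + (-2 + G)/(-4 + G))
(5 + d(5))*0 = (5 + 2*(5 - 1*5)/(-4 + 5))*0 = (5 + 2*(5 - 5)/1)*0 = (5 + 2*1*0)*0 = (5 + 0)*0 = 5*0 = 0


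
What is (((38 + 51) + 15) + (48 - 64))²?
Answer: 7744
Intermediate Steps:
(((38 + 51) + 15) + (48 - 64))² = ((89 + 15) - 16)² = (104 - 16)² = 88² = 7744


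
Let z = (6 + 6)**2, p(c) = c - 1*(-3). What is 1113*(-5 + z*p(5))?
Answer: 1276611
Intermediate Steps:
p(c) = 3 + c (p(c) = c + 3 = 3 + c)
z = 144 (z = 12**2 = 144)
1113*(-5 + z*p(5)) = 1113*(-5 + 144*(3 + 5)) = 1113*(-5 + 144*8) = 1113*(-5 + 1152) = 1113*1147 = 1276611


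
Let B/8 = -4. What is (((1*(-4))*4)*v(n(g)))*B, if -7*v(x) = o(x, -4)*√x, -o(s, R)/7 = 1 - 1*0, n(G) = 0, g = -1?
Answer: 0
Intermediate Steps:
B = -32 (B = 8*(-4) = -32)
o(s, R) = -7 (o(s, R) = -7*(1 - 1*0) = -7*(1 + 0) = -7*1 = -7)
v(x) = √x (v(x) = -(-1)*√x = √x)
(((1*(-4))*4)*v(n(g)))*B = (((1*(-4))*4)*√0)*(-32) = (-4*4*0)*(-32) = -16*0*(-32) = 0*(-32) = 0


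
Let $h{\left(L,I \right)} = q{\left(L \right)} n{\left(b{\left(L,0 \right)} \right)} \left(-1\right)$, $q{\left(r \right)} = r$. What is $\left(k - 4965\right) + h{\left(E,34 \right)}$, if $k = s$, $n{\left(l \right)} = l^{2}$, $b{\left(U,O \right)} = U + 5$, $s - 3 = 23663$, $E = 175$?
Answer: $-5651299$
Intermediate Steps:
$s = 23666$ ($s = 3 + 23663 = 23666$)
$b{\left(U,O \right)} = 5 + U$
$h{\left(L,I \right)} = - L \left(5 + L\right)^{2}$ ($h{\left(L,I \right)} = L \left(5 + L\right)^{2} \left(-1\right) = - L \left(5 + L\right)^{2}$)
$k = 23666$
$\left(k - 4965\right) + h{\left(E,34 \right)} = \left(23666 - 4965\right) - 175 \left(5 + 175\right)^{2} = 18701 - 175 \cdot 180^{2} = 18701 - 175 \cdot 32400 = 18701 - 5670000 = -5651299$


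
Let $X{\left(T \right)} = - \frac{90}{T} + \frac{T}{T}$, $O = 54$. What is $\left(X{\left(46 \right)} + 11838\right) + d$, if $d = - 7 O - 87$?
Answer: $\frac{261557}{23} \approx 11372.0$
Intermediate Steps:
$X{\left(T \right)} = 1 - \frac{90}{T}$ ($X{\left(T \right)} = - \frac{90}{T} + 1 = 1 - \frac{90}{T}$)
$d = -465$ ($d = \left(-7\right) 54 - 87 = -378 - 87 = -465$)
$\left(X{\left(46 \right)} + 11838\right) + d = \left(\frac{-90 + 46}{46} + 11838\right) - 465 = \left(\frac{1}{46} \left(-44\right) + 11838\right) - 465 = \left(- \frac{22}{23} + 11838\right) - 465 = \frac{272252}{23} - 465 = \frac{261557}{23}$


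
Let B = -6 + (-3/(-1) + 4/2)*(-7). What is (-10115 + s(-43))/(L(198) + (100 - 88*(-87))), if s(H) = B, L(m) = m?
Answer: -5078/3977 ≈ -1.2768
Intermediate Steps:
B = -41 (B = -6 + (-3*(-1) + 4*(1/2))*(-7) = -6 + (3 + 2)*(-7) = -6 + 5*(-7) = -6 - 35 = -41)
s(H) = -41
(-10115 + s(-43))/(L(198) + (100 - 88*(-87))) = (-10115 - 41)/(198 + (100 - 88*(-87))) = -10156/(198 + (100 + 7656)) = -10156/(198 + 7756) = -10156/7954 = -10156*1/7954 = -5078/3977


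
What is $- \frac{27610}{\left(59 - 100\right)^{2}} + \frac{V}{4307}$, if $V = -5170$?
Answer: $- \frac{127607040}{7240067} \approx -17.625$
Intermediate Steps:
$- \frac{27610}{\left(59 - 100\right)^{2}} + \frac{V}{4307} = - \frac{27610}{\left(59 - 100\right)^{2}} - \frac{5170}{4307} = - \frac{27610}{\left(-41\right)^{2}} - \frac{5170}{4307} = - \frac{27610}{1681} - \frac{5170}{4307} = - \frac{127607040}{7240067}$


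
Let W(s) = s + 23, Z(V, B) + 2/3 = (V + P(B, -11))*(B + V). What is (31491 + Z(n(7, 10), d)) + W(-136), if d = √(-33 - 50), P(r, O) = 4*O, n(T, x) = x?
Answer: 93112/3 - 34*I*√83 ≈ 31037.0 - 309.75*I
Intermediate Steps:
d = I*√83 (d = √(-83) = I*√83 ≈ 9.1104*I)
Z(V, B) = -⅔ + (-44 + V)*(B + V) (Z(V, B) = -⅔ + (V + 4*(-11))*(B + V) = -⅔ + (V - 44)*(B + V) = -⅔ + (-44 + V)*(B + V))
W(s) = 23 + s
(31491 + Z(n(7, 10), d)) + W(-136) = (31491 + (-⅔ + 10² - 44*I*√83 - 44*10 + (I*√83)*10)) + (23 - 136) = (31491 + (-⅔ + 100 - 44*I*√83 - 440 + 10*I*√83)) - 113 = (31491 + (-1022/3 - 34*I*√83)) - 113 = (93451/3 - 34*I*√83) - 113 = 93112/3 - 34*I*√83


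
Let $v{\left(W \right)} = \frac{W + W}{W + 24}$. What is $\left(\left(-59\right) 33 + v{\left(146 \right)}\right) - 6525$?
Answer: $- \frac{719974}{85} \approx -8470.3$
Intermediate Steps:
$v{\left(W \right)} = \frac{2 W}{24 + W}$
$\left(\left(-59\right) 33 + v{\left(146 \right)}\right) - 6525 = \left(\left(-59\right) 33 + 2 \cdot 146 \frac{1}{24 + 146}\right) - 6525 = \left(-1947 + 2 \cdot 146 \cdot \frac{1}{170}\right) - 6525 = \left(-1947 + \frac{146}{85}\right) - 6525 = - \frac{165349}{85} - 6525 = - \frac{719974}{85}$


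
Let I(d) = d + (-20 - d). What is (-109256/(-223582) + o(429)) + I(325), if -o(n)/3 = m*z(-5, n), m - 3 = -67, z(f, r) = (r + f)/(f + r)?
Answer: 19282680/111791 ≈ 172.49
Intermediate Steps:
I(d) = -20
z(f, r) = 1 (z(f, r) = (f + r)/(f + r) = 1)
m = -64 (m = 3 - 67 = -64)
o(n) = 192 (o(n) = -(-192) = -3*(-64) = 192)
(-109256/(-223582) + o(429)) + I(325) = (-109256/(-223582) + 192) - 20 = (-109256*(-1/223582) + 192) - 20 = (54628/111791 + 192) - 20 = 21518500/111791 - 20 = 19282680/111791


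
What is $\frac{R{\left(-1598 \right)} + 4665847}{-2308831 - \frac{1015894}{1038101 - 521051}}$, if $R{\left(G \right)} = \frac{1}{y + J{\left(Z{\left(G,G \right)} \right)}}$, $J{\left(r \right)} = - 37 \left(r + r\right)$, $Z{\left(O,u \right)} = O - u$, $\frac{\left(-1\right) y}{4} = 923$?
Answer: $- \frac{4453431048973575}{2203721727883624} \approx -2.0209$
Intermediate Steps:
$y = -3692$ ($y = \left(-4\right) 923 = -3692$)
$J{\left(r \right)} = - 74 r$ ($J{\left(r \right)} = - 37 \cdot 2 r = - 74 r$)
$R{\left(G \right)} = - \frac{1}{3692}$ ($R{\left(G \right)} = \frac{1}{-3692 - 74 \left(G - G\right)} = \frac{1}{-3692 - 0} = \frac{1}{-3692 + 0} = \frac{1}{-3692} = - \frac{1}{3692}$)
$\frac{R{\left(-1598 \right)} + 4665847}{-2308831 - \frac{1015894}{1038101 - 521051}} = \frac{- \frac{1}{3692} + 4665847}{-2308831 - \frac{1015894}{1038101 - 521051}} = \frac{17226307123}{3692 \left(-2308831 - \frac{1015894}{517050}\right)} = \frac{17226307123}{3692 \left(-2308831 - \frac{507947}{258525}\right)} = \frac{17226307123}{3692 \left(- \frac{596891042222}{258525}\right)} = \frac{17226307123}{3692} \left(- \frac{258525}{596891042222}\right) = - \frac{4453431048973575}{2203721727883624}$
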